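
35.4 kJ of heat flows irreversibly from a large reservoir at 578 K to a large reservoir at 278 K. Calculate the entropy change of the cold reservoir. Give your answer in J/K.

The cold reservoir gains heat Q, so ΔS_cold = +Q/T_C = 35400/278 = 127 J/K.

ΔS_cold = 127 J/K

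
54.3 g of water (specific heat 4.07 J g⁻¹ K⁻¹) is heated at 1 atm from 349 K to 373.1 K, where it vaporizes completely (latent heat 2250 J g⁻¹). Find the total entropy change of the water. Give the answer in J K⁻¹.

ΔS = 342 J/K

Warming step: ΔS₁ = m c ln(T_tr/T_i) = 54.3 × 4.07 × ln(373.1/349) = 14.76 J/K.
Phase change: ΔS₂ = +mL/T_tr = 54.3 × 2250 / 373.1 = 327.5 J/K.
ΔS_total = (14.76) + (327.5) = 342 J/K.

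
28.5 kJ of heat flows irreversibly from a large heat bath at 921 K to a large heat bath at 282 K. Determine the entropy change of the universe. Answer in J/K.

ΔS_hot = −Q/T_H = −28500/921 = -30.945 J/K and ΔS_cold = +Q/T_C = 28500/282 = 101.06 J/K.
ΔS_total = -30.945 + 101.06 = 70.1 J/K, positive as the second law requires.

ΔS_total = 70.1 J/K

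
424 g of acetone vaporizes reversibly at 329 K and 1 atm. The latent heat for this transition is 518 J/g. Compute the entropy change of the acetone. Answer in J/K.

Heat absorbed by the substance: Q = mL = 424 × 518 = 219632 J.
At constant T, ΔS = Q_rev/T = 219632 / 329 = 668 J/K.

ΔS = 668 J/K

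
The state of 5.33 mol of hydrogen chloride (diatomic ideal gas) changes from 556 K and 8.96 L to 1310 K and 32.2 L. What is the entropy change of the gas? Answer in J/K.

Entropy is a state function: ΔS = nC_V ln(T₂/T₁) + nR ln(V₂/V₁), with C_V = 5R/2 = 20.79 J mol⁻¹ K⁻¹ for a diatomic ideal gas.
ΔS = 5.33 × [20.79 × ln(1310/556) + 8.314 × ln(32.2/8.96)] = 152 J/K.

ΔS = 152 J/K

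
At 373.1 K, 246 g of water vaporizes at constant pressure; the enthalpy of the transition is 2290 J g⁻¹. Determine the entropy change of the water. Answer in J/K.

Heat absorbed by the substance: Q = mL = 246 × 2290 = 563340 J.
At constant T, ΔS = Q_rev/T = 563340 / 373.1 = 1510 J/K.

ΔS = 1510 J/K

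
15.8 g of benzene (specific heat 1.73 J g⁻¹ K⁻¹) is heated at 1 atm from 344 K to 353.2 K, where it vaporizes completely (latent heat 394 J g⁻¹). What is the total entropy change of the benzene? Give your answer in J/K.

ΔS = 18.3 J/K

Warming step: ΔS₁ = m c ln(T_tr/T_i) = 15.8 × 1.73 × ln(353.2/344) = 0.72142 J/K.
Phase change: ΔS₂ = +mL/T_tr = 15.8 × 394 / 353.2 = 17.625 J/K.
ΔS_total = (0.72142) + (17.625) = 18.3 J/K.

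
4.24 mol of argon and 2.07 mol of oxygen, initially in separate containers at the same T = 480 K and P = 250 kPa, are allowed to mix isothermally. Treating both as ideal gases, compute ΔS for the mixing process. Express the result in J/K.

Mole fractions: x_A = 4.24/6.31 = 0.672, x_B = 0.328.
ΔS_mix = −R(n_A ln x_A + n_B ln x_B) = −8.314 × (4.24 ln 0.672 + 2.07 ln 0.328) = 33.2 J/K.

ΔS_mix = 33.2 J/K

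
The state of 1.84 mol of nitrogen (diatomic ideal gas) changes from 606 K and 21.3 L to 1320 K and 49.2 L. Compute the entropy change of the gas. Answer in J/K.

Entropy is a state function: ΔS = nC_V ln(T₂/T₁) + nR ln(V₂/V₁), with C_V = 5R/2 = 20.79 J mol⁻¹ K⁻¹ for a diatomic ideal gas.
ΔS = 1.84 × [20.79 × ln(1320/606) + 8.314 × ln(49.2/21.3)] = 42.6 J/K.

ΔS = 42.6 J/K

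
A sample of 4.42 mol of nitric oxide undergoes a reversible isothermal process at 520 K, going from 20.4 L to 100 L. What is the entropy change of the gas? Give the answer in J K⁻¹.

ΔS_gas = 58.4 J/K

For an isothermal ideal gas ΔS_gas = nR ln(V₂/V₁) = 4.42 × 8.314 × ln(100/20.4) = 58.4 J/K.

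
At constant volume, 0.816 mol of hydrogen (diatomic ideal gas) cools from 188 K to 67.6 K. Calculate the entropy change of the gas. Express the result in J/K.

At constant volume, ΔS = nC_V ln(T₂/T₁) with C_V = 5R/2 = 20.79 J mol⁻¹ K⁻¹.
ΔS = 0.816 × 20.79 × ln(67.6/188) = -17.3 J/K.

ΔS = -17.3 J/K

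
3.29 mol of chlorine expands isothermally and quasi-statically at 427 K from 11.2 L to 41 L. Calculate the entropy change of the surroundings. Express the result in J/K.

ΔS_surr = -35.5 J/K

For an isothermal ideal gas ΔS_gas = nR ln(V₂/V₁) = 3.29 × 8.314 × ln(41/11.2) = 35.5 J/K.
The process is reversible, so ΔS_surr = −ΔS_gas = -35.5 J/K and ΔS_universe = 0.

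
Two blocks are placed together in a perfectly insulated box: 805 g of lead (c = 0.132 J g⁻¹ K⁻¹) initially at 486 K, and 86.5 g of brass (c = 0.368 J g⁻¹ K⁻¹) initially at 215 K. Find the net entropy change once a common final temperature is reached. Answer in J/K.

ΔS_total = 6.96 J/K

Energy balance: T_f = (m₁c₁T₁ + m₂c₂T₂)/(m₁c₁ + m₂c₂) = 423.53 K.
ΔS₁ = m₁c₁ ln(T_f/T₁) = 106.26 × ln(423.53/486) = -14.62 J/K.
ΔS₂ = m₂c₂ ln(T_f/T₂) = 31.832 × ln(423.53/215) = 21.58 J/K.
ΔS_total = -14.62 + 21.58 = 6.96 J/K.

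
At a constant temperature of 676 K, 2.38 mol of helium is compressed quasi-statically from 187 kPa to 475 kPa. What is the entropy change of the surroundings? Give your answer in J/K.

ΔS_surr = 18.4 J/K

For an isothermal ideal gas ΔS_gas = nR ln(P₁/P₂) = 2.38 × 8.314 × ln(187/475) = -18.4 J/K.
The process is reversible, so ΔS_surr = −ΔS_gas = 18.4 J/K and ΔS_universe = 0.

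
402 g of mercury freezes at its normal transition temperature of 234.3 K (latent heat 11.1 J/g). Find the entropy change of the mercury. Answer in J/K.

ΔS = -19 J/K

Heat released by the substance: Q = −mL = −402 × 11.1 = −4462.2 J.
At constant T, ΔS = Q_rev/T = −4462.2 / 234.3 = -19 J/K.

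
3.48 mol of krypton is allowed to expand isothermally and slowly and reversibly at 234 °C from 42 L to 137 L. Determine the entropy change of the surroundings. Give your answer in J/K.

ΔS_surr = -34.2 J/K

For an isothermal ideal gas ΔS_gas = nR ln(V₂/V₁) = 3.48 × 8.314 × ln(137/42) = 34.2 J/K.
The process is reversible, so ΔS_surr = −ΔS_gas = -34.2 J/K and ΔS_universe = 0.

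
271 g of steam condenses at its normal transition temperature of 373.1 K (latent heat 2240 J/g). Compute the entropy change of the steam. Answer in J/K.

Heat released by the substance: Q = −mL = −271 × 2240 = −607040 J.
At constant T, ΔS = Q_rev/T = −607040 / 373.1 = -1630 J/K.

ΔS = -1630 J/K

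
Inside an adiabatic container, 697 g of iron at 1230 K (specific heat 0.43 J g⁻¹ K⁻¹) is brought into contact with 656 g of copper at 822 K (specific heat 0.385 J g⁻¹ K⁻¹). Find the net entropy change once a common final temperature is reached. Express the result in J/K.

ΔS_total = 10.9 J/K

Energy balance: T_f = (m₁c₁T₁ + m₂c₂T₂)/(m₁c₁ + m₂c₂) = 1043.4 K.
ΔS₁ = m₁c₁ ln(T_f/T₁) = 299.71 × ln(1043.4/1230) = -49.31 J/K.
ΔS₂ = m₂c₂ ln(T_f/T₂) = 252.56 × ln(1043.4/822) = 60.24 J/K.
ΔS_total = -49.31 + 60.24 = 10.9 J/K.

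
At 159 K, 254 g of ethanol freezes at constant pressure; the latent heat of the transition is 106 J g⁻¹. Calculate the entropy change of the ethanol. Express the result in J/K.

Heat released by the substance: Q = −mL = −254 × 106 = −26924 J.
At constant T, ΔS = Q_rev/T = −26924 / 159 = -169 J/K.

ΔS = -169 J/K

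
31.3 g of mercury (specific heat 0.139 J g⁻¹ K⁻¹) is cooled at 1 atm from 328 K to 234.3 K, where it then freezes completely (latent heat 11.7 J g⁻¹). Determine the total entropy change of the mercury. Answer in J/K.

Cooling step: ΔS₁ = m c ln(T_tr/T_i) = 31.3 × 0.139 × ln(234.3/328) = -1.464 J/K.
Phase change: ΔS₂ = −mL/T_tr = −31.3 × 11.7 / 234.3 = -1.563 J/K.
ΔS_total = (-1.464) + (-1.563) = -3.03 J/K.

ΔS = -3.03 J/K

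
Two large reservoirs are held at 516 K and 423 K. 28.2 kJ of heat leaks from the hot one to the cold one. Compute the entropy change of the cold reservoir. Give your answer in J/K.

ΔS_cold = 66.7 J/K

The cold reservoir gains heat Q, so ΔS_cold = +Q/T_C = 28200/423 = 66.7 J/K.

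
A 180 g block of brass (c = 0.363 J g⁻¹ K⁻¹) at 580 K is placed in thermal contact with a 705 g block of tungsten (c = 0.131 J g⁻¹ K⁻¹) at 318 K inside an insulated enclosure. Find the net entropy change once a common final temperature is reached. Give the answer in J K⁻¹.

Energy balance: T_f = (m₁c₁T₁ + m₂c₂T₂)/(m₁c₁ + m₂c₂) = 426.56 K.
ΔS₁ = m₁c₁ ln(T_f/T₁) = 65.34 × ln(426.56/580) = -20.078 J/K.
ΔS₂ = m₂c₂ ln(T_f/T₂) = 92.355 × ln(426.56/318) = 27.124 J/K.
ΔS_total = -20.078 + 27.124 = 7.05 J/K.

ΔS_total = 7.05 J/K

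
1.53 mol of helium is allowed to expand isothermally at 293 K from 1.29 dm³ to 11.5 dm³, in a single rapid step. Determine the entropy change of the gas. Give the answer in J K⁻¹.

Entropy is a state function, so ΔS_gas depends only on the end states.
For an isothermal ideal gas ΔS_gas = nR ln(V₂/V₁) = 1.53 × 8.314 × ln(11.5/1.29) = 27.8 J/K.

ΔS_gas = 27.8 J/K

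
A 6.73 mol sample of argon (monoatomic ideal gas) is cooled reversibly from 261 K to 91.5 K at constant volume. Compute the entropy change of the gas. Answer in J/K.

At constant volume, ΔS = nC_V ln(T₂/T₁) with C_V = 3R/2 = 12.47 J mol⁻¹ K⁻¹.
ΔS = 6.73 × 12.47 × ln(91.5/261) = -88 J/K.

ΔS = -88 J/K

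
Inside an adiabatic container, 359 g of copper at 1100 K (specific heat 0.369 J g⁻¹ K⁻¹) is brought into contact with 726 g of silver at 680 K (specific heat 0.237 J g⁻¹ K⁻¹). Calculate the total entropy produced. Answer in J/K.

ΔS_total = 8.76 J/K

Energy balance: T_f = (m₁c₁T₁ + m₂c₂T₂)/(m₁c₁ + m₂c₂) = 862.7 K.
ΔS₁ = m₁c₁ ln(T_f/T₁) = 132.471 × ln(862.7/1100) = -32.19 J/K.
ΔS₂ = m₂c₂ ln(T_f/T₂) = 172.062 × ln(862.7/680) = 40.95 J/K.
ΔS_total = -32.19 + 40.95 = 8.76 J/K.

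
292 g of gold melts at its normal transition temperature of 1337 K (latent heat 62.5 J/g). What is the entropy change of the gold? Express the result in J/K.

ΔS = 13.6 J/K

Heat absorbed by the substance: Q = mL = 292 × 62.5 = 18250 J.
At constant T, ΔS = Q_rev/T = 18250 / 1337 = 13.6 J/K.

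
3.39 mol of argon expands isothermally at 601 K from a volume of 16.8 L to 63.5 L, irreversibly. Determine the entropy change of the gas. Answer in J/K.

Entropy is a state function, so ΔS_gas depends only on the end states.
For an isothermal ideal gas ΔS_gas = nR ln(V₂/V₁) = 3.39 × 8.314 × ln(63.5/16.8) = 37.5 J/K.

ΔS_gas = 37.5 J/K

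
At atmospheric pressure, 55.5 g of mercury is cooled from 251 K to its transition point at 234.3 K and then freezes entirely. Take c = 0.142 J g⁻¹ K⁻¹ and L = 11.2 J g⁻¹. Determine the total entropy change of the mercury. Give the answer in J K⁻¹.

Cooling step: ΔS₁ = m c ln(T_tr/T_i) = 55.5 × 0.142 × ln(234.3/251) = -0.5426 J/K.
Phase change: ΔS₂ = −mL/T_tr = −55.5 × 11.2 / 234.3 = -2.653 J/K.
ΔS_total = (-0.5426) + (-2.653) = -3.2 J/K.

ΔS = -3.2 J/K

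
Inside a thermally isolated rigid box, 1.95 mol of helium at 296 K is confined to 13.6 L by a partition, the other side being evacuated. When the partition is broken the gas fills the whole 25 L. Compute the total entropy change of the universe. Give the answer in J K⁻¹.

ΔS_universe = 9.87 J/K

No heat is exchanged and no work is done, so the ideal-gas temperature stays constant.
Entropy is a state function; using a reversible isothermal path, ΔS_gas = nR ln(V₂/V₁) = 1.95 × 8.314 × ln(25/13.6) = 9.87 J/K.
The insulated surroundings exchange no heat, so ΔS_surr = 0 and ΔS_universe = ΔS_gas.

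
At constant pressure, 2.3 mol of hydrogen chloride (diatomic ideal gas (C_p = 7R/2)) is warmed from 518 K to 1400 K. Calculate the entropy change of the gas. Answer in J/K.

ΔS = 66.5 J/K

At constant pressure, ΔS = nC_p ln(T₂/T₁) with C_p = 7R/2 = 29.1 J mol⁻¹ K⁻¹.
ΔS = 2.3 × 29.1 × ln(1400/518) = 66.5 J/K.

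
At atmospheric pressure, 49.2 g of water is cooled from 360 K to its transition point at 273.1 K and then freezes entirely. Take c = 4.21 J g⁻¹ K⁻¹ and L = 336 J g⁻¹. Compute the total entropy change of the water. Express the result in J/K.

Cooling step: ΔS₁ = m c ln(T_tr/T_i) = 49.2 × 4.21 × ln(273.1/360) = -57.22 J/K.
Phase change: ΔS₂ = −mL/T_tr = −49.2 × 336 / 273.1 = -60.53 J/K.
ΔS_total = (-57.22) + (-60.53) = -118 J/K.

ΔS = -118 J/K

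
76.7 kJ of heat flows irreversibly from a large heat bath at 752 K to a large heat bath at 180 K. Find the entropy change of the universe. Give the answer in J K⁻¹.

ΔS_hot = −Q/T_H = −76700/752 = -102 J/K and ΔS_cold = +Q/T_C = 76700/180 = 426.1 J/K.
ΔS_total = -102 + 426.1 = 324 J/K, positive as the second law requires.

ΔS_total = 324 J/K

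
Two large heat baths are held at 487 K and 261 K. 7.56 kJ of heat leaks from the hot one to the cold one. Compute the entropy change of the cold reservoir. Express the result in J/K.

ΔS_cold = 29 J/K

The cold reservoir gains heat Q, so ΔS_cold = +Q/T_C = 7560/261 = 29 J/K.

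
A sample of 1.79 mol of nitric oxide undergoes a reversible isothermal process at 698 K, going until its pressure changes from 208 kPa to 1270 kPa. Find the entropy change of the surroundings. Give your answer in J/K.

For an isothermal ideal gas ΔS_gas = nR ln(P₁/P₂) = 1.79 × 8.314 × ln(208/1270) = -26.9 J/K.
The process is reversible, so ΔS_surr = −ΔS_gas = 26.9 J/K and ΔS_universe = 0.

ΔS_surr = 26.9 J/K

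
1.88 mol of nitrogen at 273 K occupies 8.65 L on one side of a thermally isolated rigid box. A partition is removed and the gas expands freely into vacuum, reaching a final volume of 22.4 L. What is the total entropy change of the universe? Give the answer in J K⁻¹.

No heat is exchanged and no work is done, so the ideal-gas temperature stays constant.
Entropy is a state function; using a reversible isothermal path, ΔS_gas = nR ln(V₂/V₁) = 1.88 × 8.314 × ln(22.4/8.65) = 14.9 J/K.
The insulated surroundings exchange no heat, so ΔS_surr = 0 and ΔS_universe = ΔS_gas.

ΔS_universe = 14.9 J/K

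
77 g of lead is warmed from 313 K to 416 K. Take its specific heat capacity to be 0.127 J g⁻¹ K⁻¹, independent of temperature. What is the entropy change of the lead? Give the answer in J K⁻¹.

ΔS = 2.78 J/K

ΔS = ∫dQ_rev/T = m c ln(T₂/T₁) = 77 × 0.127 × ln(416/313) = 2.78 J/K.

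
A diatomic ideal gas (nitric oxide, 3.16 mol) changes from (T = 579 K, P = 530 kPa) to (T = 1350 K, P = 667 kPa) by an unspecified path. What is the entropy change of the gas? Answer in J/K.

ΔS = nC_p ln(T₂/T₁) − nR ln(P₂/P₁), with C_p = 7R/2 = 29.1 J mol⁻¹ K⁻¹ for a diatomic ideal gas.
ΔS = 3.16 × [29.1 × ln(1350/579) − 8.314 × ln(667/530)] = 71.8 J/K.

ΔS = 71.8 J/K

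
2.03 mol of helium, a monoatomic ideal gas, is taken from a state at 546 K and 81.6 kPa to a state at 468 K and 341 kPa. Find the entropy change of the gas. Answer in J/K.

ΔS = nC_p ln(T₂/T₁) − nR ln(P₂/P₁), with C_p = 5R/2 = 20.79 J mol⁻¹ K⁻¹ for a monoatomic ideal gas.
ΔS = 2.03 × [20.79 × ln(468/546) − 8.314 × ln(341/81.6)] = -30.6 J/K.

ΔS = -30.6 J/K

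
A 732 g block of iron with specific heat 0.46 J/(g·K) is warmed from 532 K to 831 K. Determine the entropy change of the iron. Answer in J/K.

ΔS = 150 J/K

ΔS = ∫dQ_rev/T = m c ln(T₂/T₁) = 732 × 0.46 × ln(831/532) = 150 J/K.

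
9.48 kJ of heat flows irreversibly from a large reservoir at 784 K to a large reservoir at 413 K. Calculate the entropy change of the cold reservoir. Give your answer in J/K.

The cold reservoir gains heat Q, so ΔS_cold = +Q/T_C = 9480/413 = 23 J/K.

ΔS_cold = 23 J/K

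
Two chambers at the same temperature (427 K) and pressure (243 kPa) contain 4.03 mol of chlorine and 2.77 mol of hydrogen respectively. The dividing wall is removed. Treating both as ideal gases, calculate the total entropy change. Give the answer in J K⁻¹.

ΔS_mix = 38.2 J/K

Mole fractions: x_A = 4.03/6.8 = 0.593, x_B = 0.407.
ΔS_mix = −R(n_A ln x_A + n_B ln x_B) = −8.314 × (4.03 ln 0.593 + 2.77 ln 0.407) = 38.2 J/K.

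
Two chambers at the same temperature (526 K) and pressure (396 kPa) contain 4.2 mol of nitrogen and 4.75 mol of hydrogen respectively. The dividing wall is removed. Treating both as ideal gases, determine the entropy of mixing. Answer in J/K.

Mole fractions: x_A = 4.2/8.95 = 0.469, x_B = 0.531.
ΔS_mix = −R(n_A ln x_A + n_B ln x_B) = −8.314 × (4.2 ln 0.469 + 4.75 ln 0.531) = 51.4 J/K.

ΔS_mix = 51.4 J/K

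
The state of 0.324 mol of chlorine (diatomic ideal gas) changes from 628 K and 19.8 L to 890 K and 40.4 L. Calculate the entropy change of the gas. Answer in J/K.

Entropy is a state function: ΔS = nC_V ln(T₂/T₁) + nR ln(V₂/V₁), with C_V = 5R/2 = 20.79 J mol⁻¹ K⁻¹ for a diatomic ideal gas.
ΔS = 0.324 × [20.79 × ln(890/628) + 8.314 × ln(40.4/19.8)] = 4.27 J/K.

ΔS = 4.27 J/K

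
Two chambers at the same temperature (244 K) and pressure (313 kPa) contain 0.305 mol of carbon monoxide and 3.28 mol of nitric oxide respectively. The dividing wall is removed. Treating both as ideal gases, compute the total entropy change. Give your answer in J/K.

Mole fractions: x_A = 0.305/3.58 = 0.0851, x_B = 0.915.
ΔS_mix = −R(n_A ln x_A + n_B ln x_B) = −8.314 × (0.305 ln 0.0851 + 3.28 ln 0.915) = 8.67 J/K.

ΔS_mix = 8.67 J/K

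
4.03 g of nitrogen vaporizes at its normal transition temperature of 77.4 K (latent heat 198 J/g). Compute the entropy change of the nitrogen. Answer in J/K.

ΔS = 10.3 J/K

Heat absorbed by the substance: Q = mL = 4.03 × 198 = 797.94 J.
At constant T, ΔS = Q_rev/T = 797.94 / 77.4 = 10.3 J/K.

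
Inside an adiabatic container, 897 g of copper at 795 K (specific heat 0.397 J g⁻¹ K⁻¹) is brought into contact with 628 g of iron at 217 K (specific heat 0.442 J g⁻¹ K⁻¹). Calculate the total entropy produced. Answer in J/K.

Energy balance: T_f = (m₁c₁T₁ + m₂c₂T₂)/(m₁c₁ + m₂c₂) = 541.82 K.
ΔS₁ = m₁c₁ ln(T_f/T₁) = 356.109 × ln(541.82/795) = -136.54 J/K.
ΔS₂ = m₂c₂ ln(T_f/T₂) = 277.576 × ln(541.82/217) = 253.99 J/K.
ΔS_total = -136.54 + 253.99 = 117 J/K.

ΔS_total = 117 J/K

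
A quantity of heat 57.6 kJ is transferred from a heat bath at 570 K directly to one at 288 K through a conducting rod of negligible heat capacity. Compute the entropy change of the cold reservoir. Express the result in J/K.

ΔS_cold = 200 J/K

The cold reservoir gains heat Q, so ΔS_cold = +Q/T_C = 57600/288 = 200 J/K.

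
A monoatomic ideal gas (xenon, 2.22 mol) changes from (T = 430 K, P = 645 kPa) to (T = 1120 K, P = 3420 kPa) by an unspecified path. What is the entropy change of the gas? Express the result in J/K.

ΔS = nC_p ln(T₂/T₁) − nR ln(P₂/P₁), with C_p = 5R/2 = 20.79 J mol⁻¹ K⁻¹ for a monoatomic ideal gas.
ΔS = 2.22 × [20.79 × ln(1120/430) − 8.314 × ln(3420/645)] = 13.4 J/K.

ΔS = 13.4 J/K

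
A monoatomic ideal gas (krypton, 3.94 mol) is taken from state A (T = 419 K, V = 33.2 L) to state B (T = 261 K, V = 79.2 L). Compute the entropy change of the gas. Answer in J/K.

Entropy is a state function: ΔS = nC_V ln(T₂/T₁) + nR ln(V₂/V₁), with C_V = 3R/2 = 12.47 J mol⁻¹ K⁻¹ for a monoatomic ideal gas.
ΔS = 3.94 × [12.47 × ln(261/419) + 8.314 × ln(79.2/33.2)] = 5.22 J/K.

ΔS = 5.22 J/K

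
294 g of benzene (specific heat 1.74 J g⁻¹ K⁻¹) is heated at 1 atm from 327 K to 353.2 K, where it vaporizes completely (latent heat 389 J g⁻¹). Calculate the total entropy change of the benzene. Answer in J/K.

ΔS = 363 J/K

Warming step: ΔS₁ = m c ln(T_tr/T_i) = 294 × 1.74 × ln(353.2/327) = 39.43 J/K.
Phase change: ΔS₂ = +mL/T_tr = 294 × 389 / 353.2 = 323.8 J/K.
ΔS_total = (39.43) + (323.8) = 363 J/K.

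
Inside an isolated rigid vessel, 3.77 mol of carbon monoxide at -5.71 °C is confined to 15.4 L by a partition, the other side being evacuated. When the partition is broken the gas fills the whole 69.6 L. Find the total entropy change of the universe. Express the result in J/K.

For an ideal gas in free expansion Q = 0 and W = 0, so T is unchanged.
Entropy is a state function; using a reversible isothermal path, ΔS_gas = nR ln(V₂/V₁) = 3.77 × 8.314 × ln(69.6/15.4) = 47.3 J/K.
The insulated surroundings exchange no heat, so ΔS_surr = 0 and ΔS_universe = ΔS_gas.

ΔS_universe = 47.3 J/K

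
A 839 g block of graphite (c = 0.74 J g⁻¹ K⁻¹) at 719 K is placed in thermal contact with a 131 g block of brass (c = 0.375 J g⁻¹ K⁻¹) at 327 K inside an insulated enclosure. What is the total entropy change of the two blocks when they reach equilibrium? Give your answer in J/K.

Energy balance: T_f = (m₁c₁T₁ + m₂c₂T₂)/(m₁c₁ + m₂c₂) = 690.26 K.
ΔS₁ = m₁c₁ ln(T_f/T₁) = 620.86 × ln(690.26/719) = -25.33 J/K.
ΔS₂ = m₂c₂ ln(T_f/T₂) = 49.125 × ln(690.26/327) = 36.7 J/K.
ΔS_total = -25.33 + 36.7 = 11.4 J/K.

ΔS_total = 11.4 J/K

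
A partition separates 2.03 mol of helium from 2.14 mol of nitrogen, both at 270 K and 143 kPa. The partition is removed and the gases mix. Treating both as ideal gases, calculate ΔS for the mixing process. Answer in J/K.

Mole fractions: x_A = 2.03/4.17 = 0.487, x_B = 0.513.
ΔS_mix = −R(n_A ln x_A + n_B ln x_B) = −8.314 × (2.03 ln 0.487 + 2.14 ln 0.513) = 24 J/K.

ΔS_mix = 24 J/K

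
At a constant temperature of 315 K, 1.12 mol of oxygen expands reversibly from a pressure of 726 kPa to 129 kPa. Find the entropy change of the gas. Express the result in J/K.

ΔS_gas = 16.1 J/K

For an isothermal ideal gas ΔS_gas = nR ln(P₁/P₂) = 1.12 × 8.314 × ln(726/129) = 16.1 J/K.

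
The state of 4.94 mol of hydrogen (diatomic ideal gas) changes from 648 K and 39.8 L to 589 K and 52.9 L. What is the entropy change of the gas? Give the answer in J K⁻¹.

ΔS = 1.88 J/K

Entropy is a state function: ΔS = nC_V ln(T₂/T₁) + nR ln(V₂/V₁), with C_V = 5R/2 = 20.79 J mol⁻¹ K⁻¹ for a diatomic ideal gas.
ΔS = 4.94 × [20.79 × ln(589/648) + 8.314 × ln(52.9/39.8)] = 1.88 J/K.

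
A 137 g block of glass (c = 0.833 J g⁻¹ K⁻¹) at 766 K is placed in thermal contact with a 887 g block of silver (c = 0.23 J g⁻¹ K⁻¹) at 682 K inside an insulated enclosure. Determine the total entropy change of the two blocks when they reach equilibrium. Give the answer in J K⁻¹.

Energy balance: T_f = (m₁c₁T₁ + m₂c₂T₂)/(m₁c₁ + m₂c₂) = 712.13 K.
ΔS₁ = m₁c₁ ln(T_f/T₁) = 114.121 × ln(712.13/766) = -8.321 J/K.
ΔS₂ = m₂c₂ ln(T_f/T₂) = 204.01 × ln(712.13/682) = 8.82 J/K.
ΔS_total = -8.321 + 8.82 = 0.499 J/K.

ΔS_total = 0.499 J/K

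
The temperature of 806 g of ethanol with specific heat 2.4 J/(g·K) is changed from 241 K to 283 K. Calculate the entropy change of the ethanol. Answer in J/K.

ΔS = ∫dQ_rev/T = m c ln(T₂/T₁) = 806 × 2.4 × ln(283/241) = 311 J/K.

ΔS = 311 J/K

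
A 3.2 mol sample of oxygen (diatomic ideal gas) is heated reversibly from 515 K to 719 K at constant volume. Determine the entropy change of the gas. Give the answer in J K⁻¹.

At constant volume, ΔS = nC_V ln(T₂/T₁) with C_V = 5R/2 = 20.79 J mol⁻¹ K⁻¹.
ΔS = 3.2 × 20.79 × ln(719/515) = 22.2 J/K.

ΔS = 22.2 J/K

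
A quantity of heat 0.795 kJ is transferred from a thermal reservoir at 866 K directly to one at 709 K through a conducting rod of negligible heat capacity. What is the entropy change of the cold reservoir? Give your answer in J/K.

ΔS_cold = 1.12 J/K

The cold reservoir gains heat Q, so ΔS_cold = +Q/T_C = 795/709 = 1.12 J/K.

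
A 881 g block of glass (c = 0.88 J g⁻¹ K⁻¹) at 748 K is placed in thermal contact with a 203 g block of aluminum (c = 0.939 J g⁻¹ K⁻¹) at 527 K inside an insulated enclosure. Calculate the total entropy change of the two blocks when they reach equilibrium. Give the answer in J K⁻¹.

Energy balance: T_f = (m₁c₁T₁ + m₂c₂T₂)/(m₁c₁ + m₂c₂) = 704.39 K.
ΔS₁ = m₁c₁ ln(T_f/T₁) = 775.28 × ln(704.39/748) = -46.576 J/K.
ΔS₂ = m₂c₂ ln(T_f/T₂) = 190.617 × ln(704.39/527) = 55.303 J/K.
ΔS_total = -46.576 + 55.303 = 8.73 J/K.

ΔS_total = 8.73 J/K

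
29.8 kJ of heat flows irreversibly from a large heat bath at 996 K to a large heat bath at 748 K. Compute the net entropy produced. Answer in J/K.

ΔS_hot = −Q/T_H = −29800/996 = -29.92 J/K and ΔS_cold = +Q/T_C = 29800/748 = 39.84 J/K.
ΔS_total = -29.92 + 39.84 = 9.92 J/K, positive as the second law requires.

ΔS_total = 9.92 J/K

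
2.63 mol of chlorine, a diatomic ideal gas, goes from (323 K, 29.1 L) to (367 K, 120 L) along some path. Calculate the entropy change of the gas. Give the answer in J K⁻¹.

Entropy is a state function: ΔS = nC_V ln(T₂/T₁) + nR ln(V₂/V₁), with C_V = 5R/2 = 20.79 J mol⁻¹ K⁻¹ for a diatomic ideal gas.
ΔS = 2.63 × [20.79 × ln(367/323) + 8.314 × ln(120/29.1)] = 38 J/K.

ΔS = 38 J/K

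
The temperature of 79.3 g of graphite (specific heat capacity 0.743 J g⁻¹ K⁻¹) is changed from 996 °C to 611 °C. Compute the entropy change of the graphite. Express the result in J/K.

ΔS = -21.3 J/K

In kelvin: T₁ = 1269.15 K, T₂ = 884.15 K. ΔS = ∫dQ_rev/T = m c ln(T₂/T₁) = 79.3 × 0.743 × ln(884.15/1269.15) = -21.3 J/K.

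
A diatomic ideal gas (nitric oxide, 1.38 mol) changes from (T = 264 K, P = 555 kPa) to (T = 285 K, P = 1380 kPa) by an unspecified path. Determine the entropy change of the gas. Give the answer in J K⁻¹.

ΔS = nC_p ln(T₂/T₁) − nR ln(P₂/P₁), with C_p = 7R/2 = 29.1 J mol⁻¹ K⁻¹ for a diatomic ideal gas.
ΔS = 1.38 × [29.1 × ln(285/264) − 8.314 × ln(1380/555)] = -7.38 J/K.

ΔS = -7.38 J/K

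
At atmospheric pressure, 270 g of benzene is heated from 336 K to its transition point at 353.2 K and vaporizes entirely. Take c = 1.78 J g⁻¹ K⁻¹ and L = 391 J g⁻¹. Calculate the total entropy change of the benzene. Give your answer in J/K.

ΔS = 323 J/K

Warming step: ΔS₁ = m c ln(T_tr/T_i) = 270 × 1.78 × ln(353.2/336) = 23.99 J/K.
Phase change: ΔS₂ = +mL/T_tr = 270 × 391 / 353.2 = 298.9 J/K.
ΔS_total = (23.99) + (298.9) = 323 J/K.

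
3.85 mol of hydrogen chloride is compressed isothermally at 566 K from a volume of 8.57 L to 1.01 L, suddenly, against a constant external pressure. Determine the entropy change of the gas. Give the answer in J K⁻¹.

Entropy is a state function, so ΔS_gas depends only on the end states.
For an isothermal ideal gas ΔS_gas = nR ln(V₂/V₁) = 3.85 × 8.314 × ln(1.01/8.57) = -68.4 J/K.

ΔS_gas = -68.4 J/K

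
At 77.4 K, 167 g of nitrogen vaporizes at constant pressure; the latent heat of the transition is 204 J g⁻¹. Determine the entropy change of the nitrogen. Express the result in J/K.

ΔS = 440 J/K

Heat absorbed by the substance: Q = mL = 167 × 204 = 34068 J.
At constant T, ΔS = Q_rev/T = 34068 / 77.4 = 440 J/K.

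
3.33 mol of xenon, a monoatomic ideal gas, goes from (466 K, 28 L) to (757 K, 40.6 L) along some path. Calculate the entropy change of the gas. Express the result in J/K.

Entropy is a state function: ΔS = nC_V ln(T₂/T₁) + nR ln(V₂/V₁), with C_V = 3R/2 = 12.47 J mol⁻¹ K⁻¹ for a monoatomic ideal gas.
ΔS = 3.33 × [12.47 × ln(757/466) + 8.314 × ln(40.6/28)] = 30.4 J/K.

ΔS = 30.4 J/K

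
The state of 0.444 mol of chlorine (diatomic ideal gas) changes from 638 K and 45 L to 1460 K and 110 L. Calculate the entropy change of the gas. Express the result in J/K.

Entropy is a state function: ΔS = nC_V ln(T₂/T₁) + nR ln(V₂/V₁), with C_V = 5R/2 = 20.79 J mol⁻¹ K⁻¹ for a diatomic ideal gas.
ΔS = 0.444 × [20.79 × ln(1460/638) + 8.314 × ln(110/45)] = 10.9 J/K.

ΔS = 10.9 J/K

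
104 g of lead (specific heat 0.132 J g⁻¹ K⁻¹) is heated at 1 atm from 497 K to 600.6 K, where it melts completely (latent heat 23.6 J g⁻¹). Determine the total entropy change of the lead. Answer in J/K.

Warming step: ΔS₁ = m c ln(T_tr/T_i) = 104 × 0.132 × ln(600.6/497) = 2.599 J/K.
Phase change: ΔS₂ = +mL/T_tr = 104 × 23.6 / 600.6 = 4.087 J/K.
ΔS_total = (2.599) + (4.087) = 6.69 J/K.

ΔS = 6.69 J/K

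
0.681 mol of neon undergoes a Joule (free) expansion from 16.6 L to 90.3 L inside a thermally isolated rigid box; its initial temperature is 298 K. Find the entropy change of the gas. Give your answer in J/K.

For an ideal gas in free expansion Q = 0 and W = 0, so T is unchanged.
Entropy is a state function; using a reversible isothermal path, ΔS_gas = nR ln(V₂/V₁) = 0.681 × 8.314 × ln(90.3/16.6) = 9.59 J/K.

ΔS_gas = 9.59 J/K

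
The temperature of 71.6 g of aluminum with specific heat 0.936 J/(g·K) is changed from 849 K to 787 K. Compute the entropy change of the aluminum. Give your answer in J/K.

ΔS = -5.08 J/K

ΔS = ∫dQ_rev/T = m c ln(T₂/T₁) = 71.6 × 0.936 × ln(787/849) = -5.08 J/K.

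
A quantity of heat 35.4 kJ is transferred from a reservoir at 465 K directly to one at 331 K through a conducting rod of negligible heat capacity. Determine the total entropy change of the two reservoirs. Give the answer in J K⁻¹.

ΔS_total = 30.8 J/K

ΔS_hot = −Q/T_H = −35400/465 = -76.13 J/K and ΔS_cold = +Q/T_C = 35400/331 = 106.9 J/K.
ΔS_total = -76.13 + 106.9 = 30.8 J/K, positive as the second law requires.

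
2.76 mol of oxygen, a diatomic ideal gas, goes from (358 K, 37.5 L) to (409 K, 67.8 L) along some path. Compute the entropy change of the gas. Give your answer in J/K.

Entropy is a state function: ΔS = nC_V ln(T₂/T₁) + nR ln(V₂/V₁), with C_V = 5R/2 = 20.79 J mol⁻¹ K⁻¹ for a diatomic ideal gas.
ΔS = 2.76 × [20.79 × ln(409/358) + 8.314 × ln(67.8/37.5)] = 21.2 J/K.

ΔS = 21.2 J/K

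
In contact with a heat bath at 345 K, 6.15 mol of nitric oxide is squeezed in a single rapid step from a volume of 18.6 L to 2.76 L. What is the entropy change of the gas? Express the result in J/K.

Entropy is a state function, so ΔS_gas depends only on the end states.
For an isothermal ideal gas ΔS_gas = nR ln(V₂/V₁) = 6.15 × 8.314 × ln(2.76/18.6) = -97.6 J/K.

ΔS_gas = -97.6 J/K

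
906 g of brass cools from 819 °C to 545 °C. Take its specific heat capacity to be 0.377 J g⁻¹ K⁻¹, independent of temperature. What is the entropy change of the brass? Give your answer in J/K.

ΔS = -98.7 J/K

In kelvin: T₁ = 1092.15 K, T₂ = 818.15 K. ΔS = ∫dQ_rev/T = m c ln(T₂/T₁) = 906 × 0.377 × ln(818.15/1092.15) = -98.7 J/K.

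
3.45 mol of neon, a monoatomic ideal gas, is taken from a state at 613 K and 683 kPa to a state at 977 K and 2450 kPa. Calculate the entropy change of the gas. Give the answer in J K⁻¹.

ΔS = -3.21 J/K

ΔS = nC_p ln(T₂/T₁) − nR ln(P₂/P₁), with C_p = 5R/2 = 20.79 J mol⁻¹ K⁻¹ for a monoatomic ideal gas.
ΔS = 3.45 × [20.79 × ln(977/613) − 8.314 × ln(2450/683)] = -3.21 J/K.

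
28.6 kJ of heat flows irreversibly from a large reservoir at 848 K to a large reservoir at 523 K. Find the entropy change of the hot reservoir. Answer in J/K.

The hot reservoir loses heat Q, so ΔS_hot = −Q/T_H = −28600/848 = -33.7 J/K.

ΔS_hot = -33.7 J/K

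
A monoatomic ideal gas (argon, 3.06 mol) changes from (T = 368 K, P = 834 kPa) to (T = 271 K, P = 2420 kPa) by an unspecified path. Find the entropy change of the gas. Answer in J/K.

ΔS = -46.6 J/K

ΔS = nC_p ln(T₂/T₁) − nR ln(P₂/P₁), with C_p = 5R/2 = 20.79 J mol⁻¹ K⁻¹ for a monoatomic ideal gas.
ΔS = 3.06 × [20.79 × ln(271/368) − 8.314 × ln(2420/834)] = -46.6 J/K.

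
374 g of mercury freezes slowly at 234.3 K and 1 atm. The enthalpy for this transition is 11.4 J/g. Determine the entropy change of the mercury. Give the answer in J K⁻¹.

Heat released by the substance: Q = −mL = −374 × 11.4 = −4263.6 J.
At constant T, ΔS = Q_rev/T = −4263.6 / 234.3 = -18.2 J/K.

ΔS = -18.2 J/K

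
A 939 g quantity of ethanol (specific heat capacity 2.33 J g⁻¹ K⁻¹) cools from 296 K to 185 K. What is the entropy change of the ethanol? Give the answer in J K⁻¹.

ΔS = ∫dQ_rev/T = m c ln(T₂/T₁) = 939 × 2.33 × ln(185/296) = -1030 J/K.

ΔS = -1030 J/K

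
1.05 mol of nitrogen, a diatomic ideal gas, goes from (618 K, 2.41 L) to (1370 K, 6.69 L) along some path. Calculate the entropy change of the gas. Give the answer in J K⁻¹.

Entropy is a state function: ΔS = nC_V ln(T₂/T₁) + nR ln(V₂/V₁), with C_V = 5R/2 = 20.79 J mol⁻¹ K⁻¹ for a diatomic ideal gas.
ΔS = 1.05 × [20.79 × ln(1370/618) + 8.314 × ln(6.69/2.41)] = 26.3 J/K.

ΔS = 26.3 J/K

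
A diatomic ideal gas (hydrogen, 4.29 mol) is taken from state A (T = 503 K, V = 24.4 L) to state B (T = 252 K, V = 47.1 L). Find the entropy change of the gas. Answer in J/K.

Entropy is a state function: ΔS = nC_V ln(T₂/T₁) + nR ln(V₂/V₁), with C_V = 5R/2 = 20.79 J mol⁻¹ K⁻¹ for a diatomic ideal gas.
ΔS = 4.29 × [20.79 × ln(252/503) + 8.314 × ln(47.1/24.4)] = -38.2 J/K.

ΔS = -38.2 J/K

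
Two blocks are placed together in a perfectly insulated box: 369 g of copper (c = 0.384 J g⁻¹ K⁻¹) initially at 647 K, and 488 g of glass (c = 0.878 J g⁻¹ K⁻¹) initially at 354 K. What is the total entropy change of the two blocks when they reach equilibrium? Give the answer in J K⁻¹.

Energy balance: T_f = (m₁c₁T₁ + m₂c₂T₂)/(m₁c₁ + m₂c₂) = 426.82 K.
ΔS₁ = m₁c₁ ln(T_f/T₁) = 141.696 × ln(426.82/647) = -58.94 J/K.
ΔS₂ = m₂c₂ ln(T_f/T₂) = 428.464 × ln(426.82/354) = 80.15 J/K.
ΔS_total = -58.94 + 80.15 = 21.2 J/K.

ΔS_total = 21.2 J/K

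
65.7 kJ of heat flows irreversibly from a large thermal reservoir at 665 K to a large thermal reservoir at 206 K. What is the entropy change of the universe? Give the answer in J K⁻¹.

ΔS_total = 220 J/K

ΔS_hot = −Q/T_H = −65700/665 = -98.8 J/K and ΔS_cold = +Q/T_C = 65700/206 = 318.9 J/K.
ΔS_total = -98.8 + 318.9 = 220 J/K, positive as the second law requires.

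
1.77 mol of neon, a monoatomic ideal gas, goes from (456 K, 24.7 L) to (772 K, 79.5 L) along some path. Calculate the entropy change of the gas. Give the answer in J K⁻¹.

ΔS = 28.8 J/K

Entropy is a state function: ΔS = nC_V ln(T₂/T₁) + nR ln(V₂/V₁), with C_V = 3R/2 = 12.47 J mol⁻¹ K⁻¹ for a monoatomic ideal gas.
ΔS = 1.77 × [12.47 × ln(772/456) + 8.314 × ln(79.5/24.7)] = 28.8 J/K.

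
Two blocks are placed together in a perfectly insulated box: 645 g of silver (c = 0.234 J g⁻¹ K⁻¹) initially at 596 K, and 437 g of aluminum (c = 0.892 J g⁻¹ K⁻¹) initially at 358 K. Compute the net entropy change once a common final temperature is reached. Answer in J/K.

Energy balance: T_f = (m₁c₁T₁ + m₂c₂T₂)/(m₁c₁ + m₂c₂) = 424.43 K.
ΔS₁ = m₁c₁ ln(T_f/T₁) = 150.93 × ln(424.43/596) = -51.24 J/K.
ΔS₂ = m₂c₂ ln(T_f/T₂) = 389.804 × ln(424.43/358) = 66.35 J/K.
ΔS_total = -51.24 + 66.35 = 15.1 J/K.

ΔS_total = 15.1 J/K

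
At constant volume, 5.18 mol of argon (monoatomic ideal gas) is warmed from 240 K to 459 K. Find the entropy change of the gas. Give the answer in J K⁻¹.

At constant volume, ΔS = nC_V ln(T₂/T₁) with C_V = 3R/2 = 12.47 J mol⁻¹ K⁻¹.
ΔS = 5.18 × 12.47 × ln(459/240) = 41.9 J/K.

ΔS = 41.9 J/K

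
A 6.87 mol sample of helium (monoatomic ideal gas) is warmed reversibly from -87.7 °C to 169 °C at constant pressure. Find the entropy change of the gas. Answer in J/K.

In kelvin: T₁ = 185.45 K, T₂ = 442.15 K. At constant pressure, ΔS = nC_p ln(T₂/T₁) with C_p = 5R/2 = 20.79 J mol⁻¹ K⁻¹.
ΔS = 6.87 × 20.79 × ln(442.15/185.45) = 124 J/K.

ΔS = 124 J/K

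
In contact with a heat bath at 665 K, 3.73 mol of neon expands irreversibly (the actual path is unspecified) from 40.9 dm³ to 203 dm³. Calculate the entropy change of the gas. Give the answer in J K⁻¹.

Entropy is a state function, so ΔS_gas depends only on the end states.
For an isothermal ideal gas ΔS_gas = nR ln(V₂/V₁) = 3.73 × 8.314 × ln(203/40.9) = 49.7 J/K.

ΔS_gas = 49.7 J/K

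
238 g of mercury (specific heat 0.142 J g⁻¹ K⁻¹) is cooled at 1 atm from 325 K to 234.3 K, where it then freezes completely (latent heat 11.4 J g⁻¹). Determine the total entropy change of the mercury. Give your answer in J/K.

ΔS = -22.6 J/K

Cooling step: ΔS₁ = m c ln(T_tr/T_i) = 238 × 0.142 × ln(234.3/325) = -11.06 J/K.
Phase change: ΔS₂ = −mL/T_tr = −238 × 11.4 / 234.3 = -11.58 J/K.
ΔS_total = (-11.06) + (-11.58) = -22.6 J/K.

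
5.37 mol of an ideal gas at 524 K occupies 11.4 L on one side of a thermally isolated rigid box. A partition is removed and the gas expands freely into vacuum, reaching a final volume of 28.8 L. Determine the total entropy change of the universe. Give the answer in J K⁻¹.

For an ideal gas in free expansion Q = 0 and W = 0, so T is unchanged.
Entropy is a state function; using a reversible isothermal path, ΔS_gas = nR ln(V₂/V₁) = 5.37 × 8.314 × ln(28.8/11.4) = 41.4 J/K.
The insulated surroundings exchange no heat, so ΔS_surr = 0 and ΔS_universe = ΔS_gas.

ΔS_universe = 41.4 J/K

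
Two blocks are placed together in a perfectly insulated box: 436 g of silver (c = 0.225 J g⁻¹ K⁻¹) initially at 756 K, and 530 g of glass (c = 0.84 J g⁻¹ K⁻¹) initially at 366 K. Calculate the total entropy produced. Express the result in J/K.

Energy balance: T_f = (m₁c₁T₁ + m₂c₂T₂)/(m₁c₁ + m₂c₂) = 436.42 K.
ΔS₁ = m₁c₁ ln(T_f/T₁) = 98.1 × ln(436.42/756) = -53.9 J/K.
ΔS₂ = m₂c₂ ln(T_f/T₂) = 445.2 × ln(436.42/366) = 78.34 J/K.
ΔS_total = -53.9 + 78.34 = 24.4 J/K.

ΔS_total = 24.4 J/K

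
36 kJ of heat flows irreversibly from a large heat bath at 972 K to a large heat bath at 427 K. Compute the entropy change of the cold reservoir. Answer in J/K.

The cold reservoir gains heat Q, so ΔS_cold = +Q/T_C = 36000/427 = 84.3 J/K.

ΔS_cold = 84.3 J/K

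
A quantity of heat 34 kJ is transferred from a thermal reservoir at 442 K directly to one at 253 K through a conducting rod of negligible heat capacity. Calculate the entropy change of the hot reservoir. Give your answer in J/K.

The hot reservoir loses heat Q, so ΔS_hot = −Q/T_H = −34000/442 = -76.9 J/K.

ΔS_hot = -76.9 J/K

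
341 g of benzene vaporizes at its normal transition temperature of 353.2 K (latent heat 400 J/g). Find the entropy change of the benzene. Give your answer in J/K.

ΔS = 386 J/K

Heat absorbed by the substance: Q = mL = 341 × 400 = 136400 J.
At constant T, ΔS = Q_rev/T = 136400 / 353.2 = 386 J/K.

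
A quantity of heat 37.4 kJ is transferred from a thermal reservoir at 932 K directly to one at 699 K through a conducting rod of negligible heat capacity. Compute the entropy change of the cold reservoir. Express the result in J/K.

The cold reservoir gains heat Q, so ΔS_cold = +Q/T_C = 37400/699 = 53.5 J/K.

ΔS_cold = 53.5 J/K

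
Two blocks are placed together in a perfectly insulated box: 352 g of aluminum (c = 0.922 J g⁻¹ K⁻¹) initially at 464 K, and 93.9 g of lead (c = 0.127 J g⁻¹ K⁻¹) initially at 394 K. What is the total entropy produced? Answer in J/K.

ΔS_total = 0.146 J/K

Energy balance: T_f = (m₁c₁T₁ + m₂c₂T₂)/(m₁c₁ + m₂c₂) = 461.52 K.
ΔS₁ = m₁c₁ ln(T_f/T₁) = 324.544 × ln(461.52/464) = -1.74 J/K.
ΔS₂ = m₂c₂ ln(T_f/T₂) = 11.9253 × ln(461.52/394) = 1.886 J/K.
ΔS_total = -1.74 + 1.886 = 0.146 J/K.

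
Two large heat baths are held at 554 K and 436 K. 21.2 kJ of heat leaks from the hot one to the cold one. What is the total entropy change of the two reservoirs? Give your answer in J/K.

ΔS_total = 10.4 J/K

ΔS_hot = −Q/T_H = −21200/554 = -38.267 J/K and ΔS_cold = +Q/T_C = 21200/436 = 48.624 J/K.
ΔS_total = -38.267 + 48.624 = 10.4 J/K, positive as the second law requires.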